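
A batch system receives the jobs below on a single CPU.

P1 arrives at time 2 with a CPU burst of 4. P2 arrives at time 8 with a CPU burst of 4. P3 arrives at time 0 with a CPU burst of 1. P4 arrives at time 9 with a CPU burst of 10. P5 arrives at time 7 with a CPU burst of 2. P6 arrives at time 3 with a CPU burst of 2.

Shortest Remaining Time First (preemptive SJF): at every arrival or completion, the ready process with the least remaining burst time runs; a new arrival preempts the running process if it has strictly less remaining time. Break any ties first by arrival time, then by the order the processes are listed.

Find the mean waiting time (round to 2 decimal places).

Schedule: | P3 0-1 | idle 1-2 | P1 2-3 | P6 3-5 | P1 5-8 | P5 8-10 | P2 10-14 | P4 14-24 |
Completion: P1=8  P2=14  P3=1  P4=24  P5=10  P6=5
Waiting times: P1=2, P2=2, P3=0, P4=5, P5=1, P6=0
Average waiting = (2+2+0+5+1+0) / 6 = 10/6 = 1.67

1.67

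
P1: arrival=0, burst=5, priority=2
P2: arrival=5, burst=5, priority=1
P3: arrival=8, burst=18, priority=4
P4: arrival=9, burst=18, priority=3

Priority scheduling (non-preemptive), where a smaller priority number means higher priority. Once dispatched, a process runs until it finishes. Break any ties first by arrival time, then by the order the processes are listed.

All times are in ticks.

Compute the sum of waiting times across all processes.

Timeline: | P1 0-5 | P2 5-10 | P4 10-28 | P3 28-46 |
Completion: P1=5  P2=10  P3=46  P4=28
Turnaround (C−A): P1=5  P2=5  P3=38  P4=19
Waiting = turnaround − burst: P1=0, P2=0, P3=20, P4=1
Total waiting = 0 + 0 + 20 + 1 = 21

21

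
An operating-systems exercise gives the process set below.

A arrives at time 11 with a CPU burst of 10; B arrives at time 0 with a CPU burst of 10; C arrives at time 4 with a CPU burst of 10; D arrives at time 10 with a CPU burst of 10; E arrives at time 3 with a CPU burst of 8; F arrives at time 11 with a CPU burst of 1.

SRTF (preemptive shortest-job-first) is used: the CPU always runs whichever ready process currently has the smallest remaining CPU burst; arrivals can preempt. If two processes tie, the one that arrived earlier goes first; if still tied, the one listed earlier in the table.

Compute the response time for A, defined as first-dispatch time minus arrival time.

28

Schedule: | B 0-10 | E 10-11 | F 11-12 | E 12-19 | C 19-29 | D 29-39 | A 39-49 |
Completion: A=49  B=10  C=29  D=39  E=19  F=12
Response(A) = first start − arrival = 39 − 11 = 28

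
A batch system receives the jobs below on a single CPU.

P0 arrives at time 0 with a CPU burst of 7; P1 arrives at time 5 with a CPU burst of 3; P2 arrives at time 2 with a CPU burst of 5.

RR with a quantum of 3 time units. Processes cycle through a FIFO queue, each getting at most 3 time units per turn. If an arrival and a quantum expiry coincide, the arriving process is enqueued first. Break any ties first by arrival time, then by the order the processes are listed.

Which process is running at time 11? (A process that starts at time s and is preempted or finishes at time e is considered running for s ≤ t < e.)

P1

Schedule: | P0 0-3 | P2 3-6 | P0 6-9 | P1 9-12 | P2 12-14 | P0 14-15 |
Completion: P0=15  P1=12  P2=14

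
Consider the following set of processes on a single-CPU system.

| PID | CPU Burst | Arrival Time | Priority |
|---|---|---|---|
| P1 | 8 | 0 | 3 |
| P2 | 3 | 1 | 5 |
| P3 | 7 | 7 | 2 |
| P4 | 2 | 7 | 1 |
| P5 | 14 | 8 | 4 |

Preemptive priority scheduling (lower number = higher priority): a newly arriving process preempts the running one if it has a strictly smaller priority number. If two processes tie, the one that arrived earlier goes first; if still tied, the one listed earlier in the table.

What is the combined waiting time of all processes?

Schedule: | P1 0-7 | P4 7-9 | P3 9-16 | P1 16-17 | P5 17-31 | P2 31-34 |
Completion: P1=17  P2=34  P3=16  P4=9  P5=31
Turnaround (C−A): P1=17  P2=33  P3=9  P4=2  P5=23
Waiting = turnaround − burst: P1=9, P2=30, P3=2, P4=0, P5=9
Total waiting = 9 + 30 + 2 + 0 + 9 = 50

50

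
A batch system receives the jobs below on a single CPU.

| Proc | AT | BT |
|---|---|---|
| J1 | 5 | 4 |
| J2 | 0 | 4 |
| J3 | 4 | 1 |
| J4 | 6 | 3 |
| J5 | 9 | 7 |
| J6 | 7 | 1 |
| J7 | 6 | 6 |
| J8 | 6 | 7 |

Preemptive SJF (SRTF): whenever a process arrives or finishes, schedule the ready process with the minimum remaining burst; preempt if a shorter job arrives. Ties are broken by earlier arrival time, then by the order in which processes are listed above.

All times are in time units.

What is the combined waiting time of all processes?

42

Timeline: | J2 0-4 | J3 4-5 | J1 5-7 | J6 7-8 | J1 8-10 | J4 10-13 | J7 13-19 | J8 19-26 | J5 26-33 |
Completion: J1=10  J2=4  J3=5  J4=13  J5=33  J6=8  J7=19  J8=26
Turnaround (C−A): J1=5  J2=4  J3=1  J4=7  J5=24  J6=1  J7=13  J8=20
Waiting = turnaround − burst: J1=1, J2=0, J3=0, J4=4, J5=17, J6=0, J7=7, J8=13
Total waiting = 1 + 0 + 0 + 4 + 17 + 0 + 7 + 13 = 42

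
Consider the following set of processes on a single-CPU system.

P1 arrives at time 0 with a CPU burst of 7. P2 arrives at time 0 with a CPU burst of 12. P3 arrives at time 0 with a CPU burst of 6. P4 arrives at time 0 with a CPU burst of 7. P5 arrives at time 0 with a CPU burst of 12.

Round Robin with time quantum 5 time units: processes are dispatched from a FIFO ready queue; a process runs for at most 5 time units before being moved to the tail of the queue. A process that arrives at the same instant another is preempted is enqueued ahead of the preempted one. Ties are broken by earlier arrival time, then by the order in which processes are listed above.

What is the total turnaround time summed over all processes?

Schedule: | P1 0-5 | P2 5-10 | P3 10-15 | P4 15-20 | P5 20-25 | P1 25-27 | P2 27-32 | P3 32-33 | P4 33-35 | P5 35-40 | P2 40-42 | P5 42-44 |
Completion: P1=27  P2=42  P3=33  P4=35  P5=44
Turnaround = completion − arrival: P1=27, P2=42, P3=33, P4=35, P5=44
Total turnaround = 27 + 42 + 33 + 35 + 44 = 181

181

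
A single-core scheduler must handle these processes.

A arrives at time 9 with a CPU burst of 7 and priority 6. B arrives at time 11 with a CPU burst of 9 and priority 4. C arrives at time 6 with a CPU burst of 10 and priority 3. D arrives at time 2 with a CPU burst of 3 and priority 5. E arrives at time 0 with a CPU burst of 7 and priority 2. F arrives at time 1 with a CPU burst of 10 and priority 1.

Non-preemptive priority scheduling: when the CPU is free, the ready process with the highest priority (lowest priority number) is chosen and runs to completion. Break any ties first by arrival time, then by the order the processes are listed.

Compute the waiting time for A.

Schedule: | E 0-7 | F 7-17 | C 17-27 | B 27-36 | D 36-39 | A 39-46 |
Completion: A=46  B=36  C=27  D=39  E=7  F=17
Waiting(A) = turnaround − burst = 37 − 7 = 30

30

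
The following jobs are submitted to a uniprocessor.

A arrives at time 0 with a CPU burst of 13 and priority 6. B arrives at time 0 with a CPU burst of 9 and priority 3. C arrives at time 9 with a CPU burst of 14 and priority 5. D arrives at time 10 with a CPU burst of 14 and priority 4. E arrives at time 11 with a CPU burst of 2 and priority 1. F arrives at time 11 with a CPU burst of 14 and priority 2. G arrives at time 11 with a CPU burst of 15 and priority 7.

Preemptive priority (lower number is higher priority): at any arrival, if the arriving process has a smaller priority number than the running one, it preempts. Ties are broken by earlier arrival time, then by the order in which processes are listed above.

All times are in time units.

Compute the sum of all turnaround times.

237

Timeline: | B 0-9 | C 9-10 | D 10-11 | E 11-13 | F 13-27 | D 27-40 | C 40-53 | A 53-66 | G 66-81 |
Completion: A=66  B=9  C=53  D=40  E=13  F=27  G=81
Turnaround = completion − arrival: A=66, B=9, C=44, D=30, E=2, F=16, G=70
Total turnaround = 66 + 9 + 44 + 30 + 2 + 16 + 70 = 237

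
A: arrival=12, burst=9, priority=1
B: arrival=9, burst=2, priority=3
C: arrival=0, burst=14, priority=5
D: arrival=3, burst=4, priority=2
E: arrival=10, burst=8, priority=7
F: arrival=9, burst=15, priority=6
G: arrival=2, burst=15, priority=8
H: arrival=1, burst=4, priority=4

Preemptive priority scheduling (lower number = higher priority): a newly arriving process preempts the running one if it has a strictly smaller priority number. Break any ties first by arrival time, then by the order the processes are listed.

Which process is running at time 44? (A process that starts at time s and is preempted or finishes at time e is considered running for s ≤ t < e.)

F

Schedule: | C 0-1 | H 1-3 | D 3-7 | H 7-9 | B 9-11 | C 11-12 | A 12-21 | C 21-33 | F 33-48 | E 48-56 | G 56-71 |
Completion: A=21  B=11  C=33  D=7  E=56  F=48  G=71  H=9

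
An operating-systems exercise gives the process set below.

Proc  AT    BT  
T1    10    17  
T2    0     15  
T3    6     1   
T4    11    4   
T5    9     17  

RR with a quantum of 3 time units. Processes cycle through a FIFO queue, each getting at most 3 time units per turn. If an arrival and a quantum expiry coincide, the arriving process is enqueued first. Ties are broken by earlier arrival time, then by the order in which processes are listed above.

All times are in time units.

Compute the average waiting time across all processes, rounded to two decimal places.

Timeline: | T2 0-6 | T3 6-7 | T2 7-10 | T5 10-13 | T1 13-16 | T2 16-19 | T4 19-22 | T5 22-25 | T1 25-28 | T2 28-31 | T4 31-32 | T5 32-35 | T1 35-38 | T5 38-41 | T1 41-44 | T5 44-47 | T1 47-50 | T5 50-52 | T1 52-54 |
Completion: T1=54  T2=31  T3=7  T4=32  T5=52
Waiting times: T1=27, T2=16, T3=0, T4=17, T5=26
Average waiting = (27+16+0+17+26) / 5 = 86/5 = 17.20

17.20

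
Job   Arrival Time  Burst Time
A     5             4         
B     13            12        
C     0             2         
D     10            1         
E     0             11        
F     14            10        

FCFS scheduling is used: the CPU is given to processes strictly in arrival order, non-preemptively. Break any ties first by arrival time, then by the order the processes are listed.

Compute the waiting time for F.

16

Timeline: | C 0-2 | E 2-13 | A 13-17 | D 17-18 | B 18-30 | F 30-40 |
Completion: A=17  B=30  C=2  D=18  E=13  F=40
Turnaround (C−A): A=12  B=17  C=2  D=8  E=13  F=26
Waiting(F) = turnaround − burst = 26 − 10 = 16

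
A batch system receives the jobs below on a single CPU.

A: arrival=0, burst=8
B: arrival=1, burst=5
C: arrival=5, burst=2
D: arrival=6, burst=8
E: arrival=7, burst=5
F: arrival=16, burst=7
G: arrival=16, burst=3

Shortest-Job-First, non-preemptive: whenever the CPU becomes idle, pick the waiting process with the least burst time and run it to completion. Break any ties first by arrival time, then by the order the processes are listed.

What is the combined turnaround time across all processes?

Timeline: | A 0-8 | C 8-10 | B 10-15 | E 15-20 | G 20-23 | F 23-30 | D 30-38 |
Completion: A=8  B=15  C=10  D=38  E=20  F=30  G=23
Turnaround (C−A): A=8  B=14  C=5  D=32  E=13  F=14  G=7
Turnaround = completion − arrival: A=8, B=14, C=5, D=32, E=13, F=14, G=7
Total turnaround = 8 + 14 + 5 + 32 + 13 + 14 + 7 = 93

93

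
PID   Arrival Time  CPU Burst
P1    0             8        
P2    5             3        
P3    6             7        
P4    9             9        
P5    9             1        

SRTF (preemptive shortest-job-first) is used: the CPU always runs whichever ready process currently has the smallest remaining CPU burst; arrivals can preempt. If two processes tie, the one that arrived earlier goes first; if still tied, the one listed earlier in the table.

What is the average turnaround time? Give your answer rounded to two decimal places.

Gantt: | P1 0-8 | P2 8-9 | P5 9-10 | P2 10-12 | P3 12-19 | P4 19-28 |
Completion: P1=8  P2=12  P3=19  P4=28  P5=10
Turnaround (C−A): P1=8  P2=7  P3=13  P4=19  P5=1
Turnaround times: P1=8, P2=7, P3=13, P4=19, P5=1
Average turnaround = (8+7+13+19+1) / 5 = 48/5 = 9.60

9.60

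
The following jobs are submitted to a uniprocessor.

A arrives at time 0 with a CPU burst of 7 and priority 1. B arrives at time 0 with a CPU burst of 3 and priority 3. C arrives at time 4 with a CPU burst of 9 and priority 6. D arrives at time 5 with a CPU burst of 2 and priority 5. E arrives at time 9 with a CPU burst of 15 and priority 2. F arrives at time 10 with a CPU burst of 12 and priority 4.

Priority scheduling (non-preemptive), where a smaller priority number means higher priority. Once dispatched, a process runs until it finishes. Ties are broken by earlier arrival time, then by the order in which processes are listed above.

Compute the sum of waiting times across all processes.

90

Gantt: | A 0-7 | B 7-10 | E 10-25 | F 25-37 | D 37-39 | C 39-48 |
Completion: A=7  B=10  C=48  D=39  E=25  F=37
Turnaround (C−A): A=7  B=10  C=44  D=34  E=16  F=27
Waiting = turnaround − burst: A=0, B=7, C=35, D=32, E=1, F=15
Total waiting = 0 + 7 + 35 + 32 + 1 + 15 = 90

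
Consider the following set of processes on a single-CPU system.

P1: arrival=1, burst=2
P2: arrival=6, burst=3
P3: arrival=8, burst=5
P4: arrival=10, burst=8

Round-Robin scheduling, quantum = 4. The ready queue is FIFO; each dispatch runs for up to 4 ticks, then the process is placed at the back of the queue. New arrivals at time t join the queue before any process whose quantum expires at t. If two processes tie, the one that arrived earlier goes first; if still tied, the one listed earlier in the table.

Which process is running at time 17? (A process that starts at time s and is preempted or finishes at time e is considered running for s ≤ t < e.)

P3

Gantt: | idle 0-1 | P1 1-3 | idle 3-6 | P2 6-9 | P3 9-13 | P4 13-17 | P3 17-18 | P4 18-22 |
Completion: P1=3  P2=9  P3=18  P4=22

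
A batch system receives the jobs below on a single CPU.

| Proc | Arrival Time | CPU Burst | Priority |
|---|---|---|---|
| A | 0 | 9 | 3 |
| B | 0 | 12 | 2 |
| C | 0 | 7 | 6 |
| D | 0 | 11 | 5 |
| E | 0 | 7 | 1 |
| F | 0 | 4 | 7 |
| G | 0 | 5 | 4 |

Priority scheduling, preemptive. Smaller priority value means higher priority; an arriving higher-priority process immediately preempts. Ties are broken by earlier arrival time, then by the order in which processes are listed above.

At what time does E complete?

7

Timeline: | E 0-7 | B 7-19 | A 19-28 | G 28-33 | D 33-44 | C 44-51 | F 51-55 |
Completion: A=28  B=19  C=51  D=44  E=7  F=55  G=33
Turnaround (C−A): A=28  B=19  C=51  D=44  E=7  F=55  G=33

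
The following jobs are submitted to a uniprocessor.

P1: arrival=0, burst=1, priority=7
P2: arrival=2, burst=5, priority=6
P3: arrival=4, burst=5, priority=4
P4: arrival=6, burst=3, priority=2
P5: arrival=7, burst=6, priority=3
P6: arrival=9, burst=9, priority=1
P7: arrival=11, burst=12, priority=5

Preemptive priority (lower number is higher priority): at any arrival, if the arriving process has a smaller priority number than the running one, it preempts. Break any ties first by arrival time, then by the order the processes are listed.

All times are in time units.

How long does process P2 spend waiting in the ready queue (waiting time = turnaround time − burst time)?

35

Gantt: | P1 0-1 | idle 1-2 | P2 2-4 | P3 4-6 | P4 6-9 | P6 9-18 | P5 18-24 | P3 24-27 | P7 27-39 | P2 39-42 |
Completion: P1=1  P2=42  P3=27  P4=9  P5=24  P6=18  P7=39
Waiting(P2) = turnaround − burst = 40 − 5 = 35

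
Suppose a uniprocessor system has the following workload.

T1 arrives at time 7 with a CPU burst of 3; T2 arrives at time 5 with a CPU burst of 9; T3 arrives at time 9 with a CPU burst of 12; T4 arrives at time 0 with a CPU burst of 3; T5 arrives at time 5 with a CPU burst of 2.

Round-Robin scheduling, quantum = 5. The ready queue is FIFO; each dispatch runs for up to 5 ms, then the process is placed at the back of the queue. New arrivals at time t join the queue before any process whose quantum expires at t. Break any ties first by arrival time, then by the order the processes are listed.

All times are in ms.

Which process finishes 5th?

T3

Timeline: | T4 0-3 | idle 3-5 | T2 5-10 | T5 10-12 | T1 12-15 | T3 15-20 | T2 20-24 | T3 24-31 |
Completion: T1=15  T2=24  T3=31  T4=3  T5=12
Turnaround (C−A): T1=8  T2=19  T3=22  T4=3  T5=7
Finish order: T4 → T5 → T1 → T2 → T3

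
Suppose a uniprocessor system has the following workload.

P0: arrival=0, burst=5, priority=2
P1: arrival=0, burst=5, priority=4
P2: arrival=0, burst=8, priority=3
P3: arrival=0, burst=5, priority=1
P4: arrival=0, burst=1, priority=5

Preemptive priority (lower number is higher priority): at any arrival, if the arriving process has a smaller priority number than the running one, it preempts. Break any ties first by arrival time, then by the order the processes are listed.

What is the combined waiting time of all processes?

56

Timeline: | P3 0-5 | P0 5-10 | P2 10-18 | P1 18-23 | P4 23-24 |
Completion: P0=10  P1=23  P2=18  P3=5  P4=24
Waiting = turnaround − burst: P0=5, P1=18, P2=10, P3=0, P4=23
Total waiting = 5 + 18 + 10 + 0 + 23 = 56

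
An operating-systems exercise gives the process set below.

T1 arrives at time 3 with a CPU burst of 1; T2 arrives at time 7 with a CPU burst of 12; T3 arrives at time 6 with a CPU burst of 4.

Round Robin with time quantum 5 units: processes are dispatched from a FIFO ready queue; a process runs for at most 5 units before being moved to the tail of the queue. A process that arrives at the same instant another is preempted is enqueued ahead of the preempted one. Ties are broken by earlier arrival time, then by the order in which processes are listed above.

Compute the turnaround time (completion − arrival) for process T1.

1

Timeline: | idle 0-3 | T1 3-4 | idle 4-6 | T3 6-10 | T2 10-22 |
Completion: T1=4  T2=22  T3=10
Turnaround (C−A): T1=1  T2=15  T3=4
Turnaround(T1) = completion − arrival = 4 − 3 = 1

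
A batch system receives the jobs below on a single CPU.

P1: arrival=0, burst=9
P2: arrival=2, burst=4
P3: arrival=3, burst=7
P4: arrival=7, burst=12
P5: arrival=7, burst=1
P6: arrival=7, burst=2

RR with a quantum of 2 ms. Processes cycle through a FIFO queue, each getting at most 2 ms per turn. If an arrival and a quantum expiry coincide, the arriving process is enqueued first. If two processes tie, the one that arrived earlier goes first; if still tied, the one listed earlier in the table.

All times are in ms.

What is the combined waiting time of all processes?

71

Timeline: | P1 0-2 | P2 2-4 | P1 4-6 | P3 6-8 | P2 8-10 | P1 10-12 | P4 12-14 | P5 14-15 | P6 15-17 | P3 17-19 | P1 19-21 | P4 21-23 | P3 23-25 | P1 25-26 | P4 26-28 | P3 28-29 | P4 29-35 |
Completion: P1=26  P2=10  P3=29  P4=35  P5=15  P6=17
Turnaround (C−A): P1=26  P2=8  P3=26  P4=28  P5=8  P6=10
Waiting = turnaround − burst: P1=17, P2=4, P3=19, P4=16, P5=7, P6=8
Total waiting = 17 + 4 + 19 + 16 + 7 + 8 = 71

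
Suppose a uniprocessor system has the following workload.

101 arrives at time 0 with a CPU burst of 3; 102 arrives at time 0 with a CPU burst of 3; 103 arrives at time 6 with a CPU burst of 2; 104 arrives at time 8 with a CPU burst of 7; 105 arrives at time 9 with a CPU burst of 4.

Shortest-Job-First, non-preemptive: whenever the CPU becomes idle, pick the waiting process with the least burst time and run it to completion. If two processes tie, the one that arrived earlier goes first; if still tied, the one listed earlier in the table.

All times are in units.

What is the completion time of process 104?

15

Schedule: | 101 0-3 | 102 3-6 | 103 6-8 | 104 8-15 | 105 15-19 |
Completion: 101=3  102=6  103=8  104=15  105=19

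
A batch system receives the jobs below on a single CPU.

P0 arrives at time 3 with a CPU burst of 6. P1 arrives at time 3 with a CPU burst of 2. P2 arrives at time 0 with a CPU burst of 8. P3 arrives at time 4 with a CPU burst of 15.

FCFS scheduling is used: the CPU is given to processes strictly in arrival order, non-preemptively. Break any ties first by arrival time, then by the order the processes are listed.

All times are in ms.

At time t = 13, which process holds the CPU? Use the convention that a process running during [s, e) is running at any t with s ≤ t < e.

P0

Gantt: | P2 0-8 | P0 8-14 | P1 14-16 | P3 16-31 |
Completion: P0=14  P1=16  P2=8  P3=31
Turnaround (C−A): P0=11  P1=13  P2=8  P3=27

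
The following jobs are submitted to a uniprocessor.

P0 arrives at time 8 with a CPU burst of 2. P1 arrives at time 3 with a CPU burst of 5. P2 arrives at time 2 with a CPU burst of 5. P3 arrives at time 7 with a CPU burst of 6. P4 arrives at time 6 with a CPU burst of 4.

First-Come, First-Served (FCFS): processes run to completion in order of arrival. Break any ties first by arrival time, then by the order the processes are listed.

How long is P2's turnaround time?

5

Schedule: | idle 0-2 | P2 2-7 | P1 7-12 | P4 12-16 | P3 16-22 | P0 22-24 |
Completion: P0=24  P1=12  P2=7  P3=22  P4=16
Turnaround (C−A): P0=16  P1=9  P2=5  P3=15  P4=10
Turnaround(P2) = completion − arrival = 7 − 2 = 5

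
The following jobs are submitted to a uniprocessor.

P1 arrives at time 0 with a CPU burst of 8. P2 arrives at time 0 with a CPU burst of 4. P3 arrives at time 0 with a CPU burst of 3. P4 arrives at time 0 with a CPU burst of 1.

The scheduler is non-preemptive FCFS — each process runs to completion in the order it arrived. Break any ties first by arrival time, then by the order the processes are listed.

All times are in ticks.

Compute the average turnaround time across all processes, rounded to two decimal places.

Schedule: | P1 0-8 | P2 8-12 | P3 12-15 | P4 15-16 |
Completion: P1=8  P2=12  P3=15  P4=16
Turnaround times: P1=8, P2=12, P3=15, P4=16
Average turnaround = (8+12+15+16) / 4 = 51/4 = 12.75

12.75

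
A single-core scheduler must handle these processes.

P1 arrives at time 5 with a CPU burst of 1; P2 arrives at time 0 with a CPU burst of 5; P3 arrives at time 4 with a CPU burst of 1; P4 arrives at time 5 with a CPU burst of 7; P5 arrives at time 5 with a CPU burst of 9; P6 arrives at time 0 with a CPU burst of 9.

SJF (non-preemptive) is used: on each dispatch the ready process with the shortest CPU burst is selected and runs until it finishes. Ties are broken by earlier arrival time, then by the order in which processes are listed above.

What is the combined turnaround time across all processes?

68

Timeline: | P2 0-5 | P3 5-6 | P1 6-7 | P4 7-14 | P6 14-23 | P5 23-32 |
Completion: P1=7  P2=5  P3=6  P4=14  P5=32  P6=23
Turnaround (C−A): P1=2  P2=5  P3=2  P4=9  P5=27  P6=23
Turnaround = completion − arrival: P1=2, P2=5, P3=2, P4=9, P5=27, P6=23
Total turnaround = 2 + 5 + 2 + 9 + 27 + 23 = 68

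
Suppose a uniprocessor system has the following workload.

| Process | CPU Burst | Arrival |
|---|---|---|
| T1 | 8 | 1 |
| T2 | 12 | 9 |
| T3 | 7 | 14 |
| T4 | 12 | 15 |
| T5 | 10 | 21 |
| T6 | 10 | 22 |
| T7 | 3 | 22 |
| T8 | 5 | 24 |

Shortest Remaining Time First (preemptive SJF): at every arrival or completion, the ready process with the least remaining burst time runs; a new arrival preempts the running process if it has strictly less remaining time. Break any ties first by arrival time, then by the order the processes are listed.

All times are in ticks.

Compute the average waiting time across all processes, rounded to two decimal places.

12.00

Timeline: | idle 0-1 | T1 1-9 | T2 9-21 | T3 21-22 | T7 22-25 | T8 25-30 | T3 30-36 | T5 36-46 | T6 46-56 | T4 56-68 |
Completion: T1=9  T2=21  T3=36  T4=68  T5=46  T6=56  T7=25  T8=30
Turnaround (C−A): T1=8  T2=12  T3=22  T4=53  T5=25  T6=34  T7=3  T8=6
Waiting times: T1=0, T2=0, T3=15, T4=41, T5=15, T6=24, T7=0, T8=1
Average waiting = (0+0+15+41+15+24+0+1) / 8 = 96/8 = 12.00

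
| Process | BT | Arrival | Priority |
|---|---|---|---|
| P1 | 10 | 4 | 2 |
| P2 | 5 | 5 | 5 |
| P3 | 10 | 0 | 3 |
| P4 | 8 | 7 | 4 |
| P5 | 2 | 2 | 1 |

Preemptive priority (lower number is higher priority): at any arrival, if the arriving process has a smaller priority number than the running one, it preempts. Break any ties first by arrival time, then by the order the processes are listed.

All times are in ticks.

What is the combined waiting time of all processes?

Gantt: | P3 0-2 | P5 2-4 | P1 4-14 | P3 14-22 | P4 22-30 | P2 30-35 |
Completion: P1=14  P2=35  P3=22  P4=30  P5=4
Turnaround (C−A): P1=10  P2=30  P3=22  P4=23  P5=2
Waiting = turnaround − burst: P1=0, P2=25, P3=12, P4=15, P5=0
Total waiting = 0 + 25 + 12 + 15 + 0 = 52

52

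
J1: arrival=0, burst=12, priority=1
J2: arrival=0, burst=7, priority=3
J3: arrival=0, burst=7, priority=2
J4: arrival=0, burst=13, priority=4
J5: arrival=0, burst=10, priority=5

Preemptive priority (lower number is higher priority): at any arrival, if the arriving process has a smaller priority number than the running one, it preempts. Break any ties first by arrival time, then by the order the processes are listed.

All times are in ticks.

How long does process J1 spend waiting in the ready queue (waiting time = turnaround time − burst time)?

0

Gantt: | J1 0-12 | J3 12-19 | J2 19-26 | J4 26-39 | J5 39-49 |
Completion: J1=12  J2=26  J3=19  J4=39  J5=49
Waiting(J1) = turnaround − burst = 12 − 12 = 0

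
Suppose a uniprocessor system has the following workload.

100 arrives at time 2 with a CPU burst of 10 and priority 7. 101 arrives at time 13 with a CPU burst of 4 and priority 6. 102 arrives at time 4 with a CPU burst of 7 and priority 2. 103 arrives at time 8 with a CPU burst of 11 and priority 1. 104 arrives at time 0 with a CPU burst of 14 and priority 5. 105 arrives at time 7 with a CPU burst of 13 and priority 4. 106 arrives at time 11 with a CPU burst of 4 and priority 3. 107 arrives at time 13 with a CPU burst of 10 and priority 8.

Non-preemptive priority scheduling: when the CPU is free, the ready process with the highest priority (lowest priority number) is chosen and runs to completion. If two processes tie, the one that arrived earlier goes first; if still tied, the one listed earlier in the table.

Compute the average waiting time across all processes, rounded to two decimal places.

26.75

Timeline: | 104 0-14 | 103 14-25 | 102 25-32 | 106 32-36 | 105 36-49 | 101 49-53 | 100 53-63 | 107 63-73 |
Completion: 100=63  101=53  102=32  103=25  104=14  105=49  106=36  107=73
Turnaround (C−A): 100=61  101=40  102=28  103=17  104=14  105=42  106=25  107=60
Waiting times: 100=51, 101=36, 102=21, 103=6, 104=0, 105=29, 106=21, 107=50
Average waiting = (51+36+21+6+0+29+21+50) / 8 = 214/8 = 26.75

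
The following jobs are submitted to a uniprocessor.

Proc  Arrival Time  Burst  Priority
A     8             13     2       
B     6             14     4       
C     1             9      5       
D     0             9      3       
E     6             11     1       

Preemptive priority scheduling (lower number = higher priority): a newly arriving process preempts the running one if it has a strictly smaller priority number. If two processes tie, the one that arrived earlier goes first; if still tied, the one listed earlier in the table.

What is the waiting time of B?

Gantt: | D 0-6 | E 6-17 | A 17-30 | D 30-33 | B 33-47 | C 47-56 |
Completion: A=30  B=47  C=56  D=33  E=17
Waiting(B) = turnaround − burst = 41 − 14 = 27

27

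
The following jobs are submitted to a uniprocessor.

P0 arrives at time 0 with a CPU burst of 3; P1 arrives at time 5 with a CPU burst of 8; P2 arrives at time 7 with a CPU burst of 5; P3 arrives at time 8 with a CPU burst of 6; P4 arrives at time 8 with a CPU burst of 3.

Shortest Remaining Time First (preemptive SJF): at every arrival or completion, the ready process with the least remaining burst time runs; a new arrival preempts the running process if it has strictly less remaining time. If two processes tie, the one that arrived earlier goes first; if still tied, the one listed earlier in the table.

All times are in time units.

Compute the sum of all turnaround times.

49

Schedule: | P0 0-3 | idle 3-5 | P1 5-7 | P2 7-8 | P4 8-11 | P2 11-15 | P1 15-21 | P3 21-27 |
Completion: P0=3  P1=21  P2=15  P3=27  P4=11
Turnaround (C−A): P0=3  P1=16  P2=8  P3=19  P4=3
Turnaround = completion − arrival: P0=3, P1=16, P2=8, P3=19, P4=3
Total turnaround = 3 + 16 + 8 + 19 + 3 = 49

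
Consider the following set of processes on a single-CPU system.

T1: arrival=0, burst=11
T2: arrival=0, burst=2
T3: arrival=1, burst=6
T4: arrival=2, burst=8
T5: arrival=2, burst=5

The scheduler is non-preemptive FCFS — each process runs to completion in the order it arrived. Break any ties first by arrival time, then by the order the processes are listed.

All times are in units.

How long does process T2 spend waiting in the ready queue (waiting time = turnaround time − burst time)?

Gantt: | T1 0-11 | T2 11-13 | T3 13-19 | T4 19-27 | T5 27-32 |
Completion: T1=11  T2=13  T3=19  T4=27  T5=32
Waiting(T2) = turnaround − burst = 13 − 2 = 11

11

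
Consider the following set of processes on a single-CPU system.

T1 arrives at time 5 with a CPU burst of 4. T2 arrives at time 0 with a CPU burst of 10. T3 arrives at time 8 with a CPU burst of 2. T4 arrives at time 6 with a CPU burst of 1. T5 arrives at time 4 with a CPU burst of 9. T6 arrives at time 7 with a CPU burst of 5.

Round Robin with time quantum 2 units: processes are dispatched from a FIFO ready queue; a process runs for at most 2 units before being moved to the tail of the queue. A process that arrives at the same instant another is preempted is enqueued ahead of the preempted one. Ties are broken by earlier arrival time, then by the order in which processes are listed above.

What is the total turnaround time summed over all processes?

107

Gantt: | T2 0-4 | T5 4-6 | T2 6-8 | T1 8-10 | T4 10-11 | T5 11-13 | T6 13-15 | T3 15-17 | T2 17-19 | T1 19-21 | T5 21-23 | T6 23-25 | T2 25-27 | T5 27-29 | T6 29-30 | T5 30-31 |
Completion: T1=21  T2=27  T3=17  T4=11  T5=31  T6=30
Turnaround (C−A): T1=16  T2=27  T3=9  T4=5  T5=27  T6=23
Turnaround = completion − arrival: T1=16, T2=27, T3=9, T4=5, T5=27, T6=23
Total turnaround = 16 + 27 + 9 + 5 + 27 + 23 = 107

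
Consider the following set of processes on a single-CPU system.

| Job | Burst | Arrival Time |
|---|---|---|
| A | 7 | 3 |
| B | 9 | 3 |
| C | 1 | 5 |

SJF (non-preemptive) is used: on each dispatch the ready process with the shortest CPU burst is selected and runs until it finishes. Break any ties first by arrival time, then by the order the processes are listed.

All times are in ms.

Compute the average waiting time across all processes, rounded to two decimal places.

4.33

Timeline: | idle 0-3 | A 3-10 | C 10-11 | B 11-20 |
Completion: A=10  B=20  C=11
Waiting times: A=0, B=8, C=5
Average waiting = (0+8+5) / 3 = 13/3 = 4.33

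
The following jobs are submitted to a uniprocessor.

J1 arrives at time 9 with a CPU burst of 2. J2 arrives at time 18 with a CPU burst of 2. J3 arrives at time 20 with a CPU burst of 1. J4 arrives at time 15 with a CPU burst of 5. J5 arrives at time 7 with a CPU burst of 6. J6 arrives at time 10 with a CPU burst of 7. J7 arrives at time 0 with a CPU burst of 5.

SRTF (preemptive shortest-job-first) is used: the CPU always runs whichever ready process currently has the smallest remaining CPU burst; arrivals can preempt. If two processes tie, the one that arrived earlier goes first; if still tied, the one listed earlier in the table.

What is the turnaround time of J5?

8

Schedule: | J7 0-5 | idle 5-7 | J5 7-9 | J1 9-11 | J5 11-15 | J4 15-20 | J3 20-21 | J2 21-23 | J6 23-30 |
Completion: J1=11  J2=23  J3=21  J4=20  J5=15  J6=30  J7=5
Turnaround(J5) = completion − arrival = 15 − 7 = 8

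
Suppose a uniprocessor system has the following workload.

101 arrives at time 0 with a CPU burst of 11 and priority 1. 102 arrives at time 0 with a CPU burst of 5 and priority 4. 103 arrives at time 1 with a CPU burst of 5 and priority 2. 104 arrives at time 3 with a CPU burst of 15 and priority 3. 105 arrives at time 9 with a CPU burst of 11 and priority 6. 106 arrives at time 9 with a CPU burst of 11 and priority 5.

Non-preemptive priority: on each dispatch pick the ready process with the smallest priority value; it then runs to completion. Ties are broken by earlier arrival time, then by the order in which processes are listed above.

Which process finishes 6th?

Gantt: | 101 0-11 | 103 11-16 | 104 16-31 | 102 31-36 | 106 36-47 | 105 47-58 |
Completion: 101=11  102=36  103=16  104=31  105=58  106=47
Finish order: 101 → 103 → 104 → 102 → 106 → 105

105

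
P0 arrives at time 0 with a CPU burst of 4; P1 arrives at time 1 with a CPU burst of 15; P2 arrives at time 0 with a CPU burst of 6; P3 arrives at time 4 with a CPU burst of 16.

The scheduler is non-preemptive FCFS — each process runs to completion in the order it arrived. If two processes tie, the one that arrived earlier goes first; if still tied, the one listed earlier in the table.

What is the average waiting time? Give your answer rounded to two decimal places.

Schedule: | P0 0-4 | P2 4-10 | P1 10-25 | P3 25-41 |
Completion: P0=4  P1=25  P2=10  P3=41
Turnaround (C−A): P0=4  P1=24  P2=10  P3=37
Waiting times: P0=0, P1=9, P2=4, P3=21
Average waiting = (0+9+4+21) / 4 = 34/4 = 8.50

8.50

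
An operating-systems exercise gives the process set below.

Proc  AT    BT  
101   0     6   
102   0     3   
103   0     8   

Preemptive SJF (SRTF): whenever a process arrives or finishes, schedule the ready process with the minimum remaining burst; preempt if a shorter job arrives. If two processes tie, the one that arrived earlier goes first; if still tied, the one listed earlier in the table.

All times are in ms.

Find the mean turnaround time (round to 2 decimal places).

Gantt: | 102 0-3 | 101 3-9 | 103 9-17 |
Completion: 101=9  102=3  103=17
Turnaround times: 101=9, 102=3, 103=17
Average turnaround = (9+3+17) / 3 = 29/3 = 9.67

9.67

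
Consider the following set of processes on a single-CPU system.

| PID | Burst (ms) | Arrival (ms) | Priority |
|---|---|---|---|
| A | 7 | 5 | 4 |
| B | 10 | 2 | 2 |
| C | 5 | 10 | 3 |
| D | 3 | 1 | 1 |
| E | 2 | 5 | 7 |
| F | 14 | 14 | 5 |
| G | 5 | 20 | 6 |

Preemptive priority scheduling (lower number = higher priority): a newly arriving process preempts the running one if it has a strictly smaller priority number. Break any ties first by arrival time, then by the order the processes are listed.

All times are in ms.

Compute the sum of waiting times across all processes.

Gantt: | idle 0-1 | D 1-4 | B 4-14 | C 14-19 | A 19-26 | F 26-40 | G 40-45 | E 45-47 |
Completion: A=26  B=14  C=19  D=4  E=47  F=40  G=45
Waiting = turnaround − burst: A=14, B=2, C=4, D=0, E=40, F=12, G=20
Total waiting = 14 + 2 + 4 + 0 + 40 + 12 + 20 = 92

92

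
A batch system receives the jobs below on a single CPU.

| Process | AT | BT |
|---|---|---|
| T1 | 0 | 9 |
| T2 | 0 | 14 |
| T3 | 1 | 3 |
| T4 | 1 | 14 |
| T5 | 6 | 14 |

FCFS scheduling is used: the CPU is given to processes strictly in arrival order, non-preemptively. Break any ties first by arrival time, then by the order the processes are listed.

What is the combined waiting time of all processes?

Gantt: | T1 0-9 | T2 9-23 | T3 23-26 | T4 26-40 | T5 40-54 |
Completion: T1=9  T2=23  T3=26  T4=40  T5=54
Waiting = turnaround − burst: T1=0, T2=9, T3=22, T4=25, T5=34
Total waiting = 0 + 9 + 22 + 25 + 34 = 90

90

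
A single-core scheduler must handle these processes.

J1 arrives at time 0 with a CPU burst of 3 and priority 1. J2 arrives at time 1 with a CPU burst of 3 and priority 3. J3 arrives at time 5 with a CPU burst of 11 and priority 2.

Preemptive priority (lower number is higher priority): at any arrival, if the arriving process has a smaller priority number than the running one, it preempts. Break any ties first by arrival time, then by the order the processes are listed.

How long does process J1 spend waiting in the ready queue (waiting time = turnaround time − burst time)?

0

Schedule: | J1 0-3 | J2 3-5 | J3 5-16 | J2 16-17 |
Completion: J1=3  J2=17  J3=16
Waiting(J1) = turnaround − burst = 3 − 3 = 0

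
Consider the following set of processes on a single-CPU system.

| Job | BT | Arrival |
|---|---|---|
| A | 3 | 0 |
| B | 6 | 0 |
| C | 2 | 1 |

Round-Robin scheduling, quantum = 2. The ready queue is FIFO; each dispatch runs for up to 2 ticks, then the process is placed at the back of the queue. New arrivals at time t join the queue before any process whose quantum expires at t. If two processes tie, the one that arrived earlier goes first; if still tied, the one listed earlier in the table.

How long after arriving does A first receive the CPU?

Timeline: | A 0-2 | B 2-4 | C 4-6 | A 6-7 | B 7-11 |
Completion: A=7  B=11  C=6
Response(A) = first start − arrival = 0 − 0 = 0

0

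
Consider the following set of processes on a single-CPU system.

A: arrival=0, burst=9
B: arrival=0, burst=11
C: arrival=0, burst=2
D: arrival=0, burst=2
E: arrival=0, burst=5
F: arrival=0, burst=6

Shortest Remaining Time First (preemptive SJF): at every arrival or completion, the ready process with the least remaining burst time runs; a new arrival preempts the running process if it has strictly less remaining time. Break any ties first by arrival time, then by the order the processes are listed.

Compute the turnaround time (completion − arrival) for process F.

15

Gantt: | C 0-2 | D 2-4 | E 4-9 | F 9-15 | A 15-24 | B 24-35 |
Completion: A=24  B=35  C=2  D=4  E=9  F=15
Turnaround(F) = completion − arrival = 15 − 0 = 15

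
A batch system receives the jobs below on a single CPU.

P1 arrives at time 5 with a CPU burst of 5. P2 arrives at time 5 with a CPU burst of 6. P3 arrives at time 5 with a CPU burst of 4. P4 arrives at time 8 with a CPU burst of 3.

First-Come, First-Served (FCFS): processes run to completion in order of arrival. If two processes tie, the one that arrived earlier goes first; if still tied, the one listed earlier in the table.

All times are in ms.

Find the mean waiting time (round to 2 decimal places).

Timeline: | idle 0-5 | P1 5-10 | P2 10-16 | P3 16-20 | P4 20-23 |
Completion: P1=10  P2=16  P3=20  P4=23
Turnaround (C−A): P1=5  P2=11  P3=15  P4=15
Waiting times: P1=0, P2=5, P3=11, P4=12
Average waiting = (0+5+11+12) / 4 = 28/4 = 7.00

7.00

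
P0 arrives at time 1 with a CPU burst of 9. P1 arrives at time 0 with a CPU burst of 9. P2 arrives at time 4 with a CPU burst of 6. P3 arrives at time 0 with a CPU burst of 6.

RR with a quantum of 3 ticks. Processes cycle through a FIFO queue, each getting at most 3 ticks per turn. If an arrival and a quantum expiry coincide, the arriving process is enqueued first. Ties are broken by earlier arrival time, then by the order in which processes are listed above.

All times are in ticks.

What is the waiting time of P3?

12

Schedule: | P1 0-3 | P3 3-6 | P0 6-9 | P1 9-12 | P2 12-15 | P3 15-18 | P0 18-21 | P1 21-24 | P2 24-27 | P0 27-30 |
Completion: P0=30  P1=24  P2=27  P3=18
Turnaround (C−A): P0=29  P1=24  P2=23  P3=18
Waiting(P3) = turnaround − burst = 18 − 6 = 12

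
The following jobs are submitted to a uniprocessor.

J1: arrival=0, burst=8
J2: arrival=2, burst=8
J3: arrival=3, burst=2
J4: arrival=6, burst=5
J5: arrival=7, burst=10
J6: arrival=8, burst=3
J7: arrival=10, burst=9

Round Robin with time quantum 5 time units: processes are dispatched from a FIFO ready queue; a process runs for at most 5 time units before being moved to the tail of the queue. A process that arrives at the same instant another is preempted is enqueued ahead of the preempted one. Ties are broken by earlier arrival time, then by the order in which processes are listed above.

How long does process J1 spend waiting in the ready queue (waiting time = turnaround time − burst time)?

Gantt: | J1 0-5 | J2 5-10 | J3 10-12 | J1 12-15 | J4 15-20 | J5 20-25 | J6 25-28 | J7 28-33 | J2 33-36 | J5 36-41 | J7 41-45 |
Completion: J1=15  J2=36  J3=12  J4=20  J5=41  J6=28  J7=45
Turnaround (C−A): J1=15  J2=34  J3=9  J4=14  J5=34  J6=20  J7=35
Waiting(J1) = turnaround − burst = 15 − 8 = 7

7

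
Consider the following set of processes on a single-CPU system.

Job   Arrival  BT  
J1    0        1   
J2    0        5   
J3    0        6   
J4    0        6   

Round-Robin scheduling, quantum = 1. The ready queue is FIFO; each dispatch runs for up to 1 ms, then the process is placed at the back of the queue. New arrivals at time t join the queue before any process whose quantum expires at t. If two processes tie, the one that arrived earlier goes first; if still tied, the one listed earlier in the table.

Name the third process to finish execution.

J3

Schedule: | J1 0-1 | J2 1-2 | J3 2-3 | J4 3-4 | J2 4-5 | J3 5-6 | J4 6-7 | J2 7-8 | J3 8-9 | J4 9-10 | J2 10-11 | J3 11-12 | J4 12-13 | J2 13-14 | J3 14-15 | J4 15-16 | J3 16-17 | J4 17-18 |
Completion: J1=1  J2=14  J3=17  J4=18
Turnaround (C−A): J1=1  J2=14  J3=17  J4=18
Finish order: J1 → J2 → J3 → J4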